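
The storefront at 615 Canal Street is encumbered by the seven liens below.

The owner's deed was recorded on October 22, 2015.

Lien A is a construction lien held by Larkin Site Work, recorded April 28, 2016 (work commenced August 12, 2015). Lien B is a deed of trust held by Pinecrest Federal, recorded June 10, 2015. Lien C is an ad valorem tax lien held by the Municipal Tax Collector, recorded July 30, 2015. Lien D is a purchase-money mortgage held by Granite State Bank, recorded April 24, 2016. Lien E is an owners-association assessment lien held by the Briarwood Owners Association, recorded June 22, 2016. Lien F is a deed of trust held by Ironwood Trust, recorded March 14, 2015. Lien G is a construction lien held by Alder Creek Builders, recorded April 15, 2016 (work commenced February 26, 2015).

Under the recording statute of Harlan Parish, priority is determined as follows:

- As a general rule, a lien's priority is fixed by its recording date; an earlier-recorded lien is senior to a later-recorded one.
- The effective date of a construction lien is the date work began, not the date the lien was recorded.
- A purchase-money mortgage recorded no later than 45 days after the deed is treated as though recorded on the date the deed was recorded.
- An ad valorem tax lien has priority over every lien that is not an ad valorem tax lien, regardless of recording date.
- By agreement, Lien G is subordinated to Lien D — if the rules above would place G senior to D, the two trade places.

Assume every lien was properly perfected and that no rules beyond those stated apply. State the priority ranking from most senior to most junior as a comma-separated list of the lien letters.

Adjusting effective dates: A's effective date is August 12, 2015, when work began; D was recorded 185 days after the deed — beyond 45 days — so no relation-back applies; G relates back to February 26, 2015 (work commenced).
C is an ad valorem tax lien and takes priority over every other lien.
The other liens, earliest effective date first: G (February 26, 2015), F (March 14, 2015), B (June 10, 2015), A (August 12, 2015), D (April 24, 2016), E (June 22, 2016).
The subordination applies — G was senior to D — so G and D swap.

C, D, F, B, A, G, E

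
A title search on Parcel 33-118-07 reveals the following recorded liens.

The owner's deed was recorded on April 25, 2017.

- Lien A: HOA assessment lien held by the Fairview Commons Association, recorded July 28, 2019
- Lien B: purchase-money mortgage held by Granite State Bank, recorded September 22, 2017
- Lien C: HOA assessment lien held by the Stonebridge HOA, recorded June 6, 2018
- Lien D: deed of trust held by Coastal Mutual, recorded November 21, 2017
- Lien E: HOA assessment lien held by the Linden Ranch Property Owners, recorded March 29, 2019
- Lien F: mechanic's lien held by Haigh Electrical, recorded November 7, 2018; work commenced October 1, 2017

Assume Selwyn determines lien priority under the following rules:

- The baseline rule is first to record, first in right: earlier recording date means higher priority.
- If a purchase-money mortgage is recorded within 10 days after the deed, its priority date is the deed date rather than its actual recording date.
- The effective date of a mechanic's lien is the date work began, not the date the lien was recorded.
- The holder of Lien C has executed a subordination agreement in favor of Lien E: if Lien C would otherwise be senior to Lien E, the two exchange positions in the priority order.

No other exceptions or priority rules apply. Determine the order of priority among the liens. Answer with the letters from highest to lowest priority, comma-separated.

Effective dates: B was recorded 150 days after the deed — beyond 10 days — so no relation-back applies; F relates back to October 1, 2017 (work commenced).
Ordering by effective date: B (September 22, 2017), F (October 1, 2017), D (November 21, 2017), C (June 6, 2018), E (March 29, 2019), A (July 28, 2019).
Because C would otherwise rank above E, the subordination swaps them.

B, F, D, E, C, A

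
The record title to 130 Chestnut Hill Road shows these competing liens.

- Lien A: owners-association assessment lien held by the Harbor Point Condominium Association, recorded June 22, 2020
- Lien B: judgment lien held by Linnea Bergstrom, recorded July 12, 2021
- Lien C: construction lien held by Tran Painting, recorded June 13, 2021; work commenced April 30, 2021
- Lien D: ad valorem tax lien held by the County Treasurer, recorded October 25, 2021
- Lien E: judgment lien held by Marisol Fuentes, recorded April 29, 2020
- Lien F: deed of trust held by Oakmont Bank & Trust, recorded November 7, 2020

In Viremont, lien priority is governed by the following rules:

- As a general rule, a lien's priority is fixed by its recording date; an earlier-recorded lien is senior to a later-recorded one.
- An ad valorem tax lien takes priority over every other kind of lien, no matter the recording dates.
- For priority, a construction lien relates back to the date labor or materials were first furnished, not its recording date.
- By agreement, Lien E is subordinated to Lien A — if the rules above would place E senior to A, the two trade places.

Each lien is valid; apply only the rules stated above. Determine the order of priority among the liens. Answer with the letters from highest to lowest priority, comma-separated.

First, effective dates: C relates back to April 30, 2021 (work commenced).
D is an ad valorem tax lien, so it outranks all other liens regardless of date.
Among the remaining liens, by effective date: E (April 29, 2020), A (June 22, 2020), F (November 7, 2020), C (April 30, 2021), B (July 12, 2021).
E is senior to A before the subordination, so the two trade places.

D, A, E, F, C, B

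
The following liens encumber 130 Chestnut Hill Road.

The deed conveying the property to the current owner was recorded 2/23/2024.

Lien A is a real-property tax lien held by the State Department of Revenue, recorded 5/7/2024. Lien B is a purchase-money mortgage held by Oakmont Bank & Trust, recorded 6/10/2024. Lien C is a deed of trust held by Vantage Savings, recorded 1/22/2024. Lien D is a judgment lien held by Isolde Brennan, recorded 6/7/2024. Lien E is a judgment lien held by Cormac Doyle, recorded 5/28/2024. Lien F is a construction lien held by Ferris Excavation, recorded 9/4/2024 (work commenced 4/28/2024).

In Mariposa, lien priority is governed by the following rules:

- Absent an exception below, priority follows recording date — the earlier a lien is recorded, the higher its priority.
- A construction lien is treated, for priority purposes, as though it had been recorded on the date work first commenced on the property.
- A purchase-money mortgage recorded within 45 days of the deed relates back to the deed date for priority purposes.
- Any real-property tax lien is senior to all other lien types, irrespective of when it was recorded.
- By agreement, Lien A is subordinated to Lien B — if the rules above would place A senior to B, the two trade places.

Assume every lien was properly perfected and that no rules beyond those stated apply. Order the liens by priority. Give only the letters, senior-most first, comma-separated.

B, C, F, E, D, A

Effective dates: B was recorded 108 days after the deed, outside the 45-day window, so it keeps its recording date; F's effective date is 4/28/2024, when work began.
As a real-property tax lien, A is senior to every other lien.
The other liens, earliest effective date first: C (1/22/2024), F (4/28/2024), E (5/28/2024), D (6/7/2024), B (6/10/2024).
A is senior to B before the subordination, so the two trade places.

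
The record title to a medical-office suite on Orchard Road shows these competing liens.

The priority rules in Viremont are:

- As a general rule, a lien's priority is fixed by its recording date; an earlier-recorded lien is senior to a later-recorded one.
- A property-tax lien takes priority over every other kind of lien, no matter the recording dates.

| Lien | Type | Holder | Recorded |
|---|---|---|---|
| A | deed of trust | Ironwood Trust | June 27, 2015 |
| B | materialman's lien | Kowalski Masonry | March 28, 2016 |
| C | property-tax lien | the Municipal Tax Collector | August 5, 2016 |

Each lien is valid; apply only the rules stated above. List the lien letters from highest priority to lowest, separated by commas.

C is a property-tax lien and takes priority over every other lien.
Among the remaining liens, by effective date: A (June 27, 2015), B (March 28, 2016).

C, A, B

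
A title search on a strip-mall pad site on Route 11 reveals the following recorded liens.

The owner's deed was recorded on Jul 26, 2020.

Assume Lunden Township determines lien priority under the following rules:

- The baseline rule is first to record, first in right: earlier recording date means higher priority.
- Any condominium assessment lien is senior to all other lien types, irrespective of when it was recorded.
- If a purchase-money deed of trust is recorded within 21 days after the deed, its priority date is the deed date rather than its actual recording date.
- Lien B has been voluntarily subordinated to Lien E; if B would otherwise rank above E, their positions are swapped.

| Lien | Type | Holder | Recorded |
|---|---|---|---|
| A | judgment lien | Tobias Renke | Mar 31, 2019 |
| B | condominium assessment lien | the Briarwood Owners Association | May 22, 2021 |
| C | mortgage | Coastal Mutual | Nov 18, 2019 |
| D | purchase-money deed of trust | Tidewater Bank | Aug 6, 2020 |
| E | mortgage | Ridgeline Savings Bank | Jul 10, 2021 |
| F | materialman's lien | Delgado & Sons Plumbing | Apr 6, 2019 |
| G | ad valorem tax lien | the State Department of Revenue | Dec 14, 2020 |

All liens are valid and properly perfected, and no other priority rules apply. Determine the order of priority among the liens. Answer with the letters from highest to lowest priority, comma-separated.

E, A, F, C, D, G, B

Effective dates: D relates back to the deed date Jul 26, 2020.
B is a condominium assessment lien and takes priority over every other lien.
Ordering the rest by effective date: A (Mar 31, 2019), F (Apr 6, 2019), C (Nov 18, 2019), D (Jul 26, 2020), G (Dec 14, 2020), E (Jul 10, 2021).
The subordination applies — B was senior to E — so B and E swap.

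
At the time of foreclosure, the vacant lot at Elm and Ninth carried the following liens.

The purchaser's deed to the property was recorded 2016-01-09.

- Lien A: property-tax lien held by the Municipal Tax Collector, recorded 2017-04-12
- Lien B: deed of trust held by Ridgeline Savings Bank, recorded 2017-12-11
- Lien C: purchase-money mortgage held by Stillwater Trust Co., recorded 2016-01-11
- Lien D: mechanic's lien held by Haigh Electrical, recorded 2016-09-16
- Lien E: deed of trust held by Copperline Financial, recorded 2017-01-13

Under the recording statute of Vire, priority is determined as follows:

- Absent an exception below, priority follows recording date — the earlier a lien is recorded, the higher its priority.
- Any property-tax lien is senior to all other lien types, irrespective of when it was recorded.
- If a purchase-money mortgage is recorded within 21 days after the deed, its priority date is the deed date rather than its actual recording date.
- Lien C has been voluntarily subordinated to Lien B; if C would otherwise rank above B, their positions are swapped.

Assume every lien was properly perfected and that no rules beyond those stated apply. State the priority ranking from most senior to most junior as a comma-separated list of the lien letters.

A, B, D, E, C

Effective dates after the stated exceptions: C relates back to the deed date 2016-01-09.
As a property-tax lien, A is senior to every other lien.
The other liens, earliest effective date first: C (2016-01-09), D (2016-09-16), E (2017-01-13), B (2017-12-11).
C would otherwise be senior to B, so under the subordination agreement C and B exchange positions.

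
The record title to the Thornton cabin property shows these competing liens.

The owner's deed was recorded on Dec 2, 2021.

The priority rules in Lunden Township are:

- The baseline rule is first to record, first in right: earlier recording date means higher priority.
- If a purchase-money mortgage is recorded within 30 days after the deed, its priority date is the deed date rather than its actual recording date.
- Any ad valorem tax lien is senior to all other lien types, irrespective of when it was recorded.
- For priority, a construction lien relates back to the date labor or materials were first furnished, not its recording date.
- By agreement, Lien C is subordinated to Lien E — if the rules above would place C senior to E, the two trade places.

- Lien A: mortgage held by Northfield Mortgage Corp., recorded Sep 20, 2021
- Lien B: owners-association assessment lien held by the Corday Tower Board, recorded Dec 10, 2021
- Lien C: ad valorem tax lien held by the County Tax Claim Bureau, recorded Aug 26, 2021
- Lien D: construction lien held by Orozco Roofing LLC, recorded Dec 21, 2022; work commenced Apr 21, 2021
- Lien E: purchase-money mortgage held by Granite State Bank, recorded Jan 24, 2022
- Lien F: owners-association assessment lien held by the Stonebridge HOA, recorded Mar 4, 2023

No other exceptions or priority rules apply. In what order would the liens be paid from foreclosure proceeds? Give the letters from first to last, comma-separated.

E, D, A, B, C, F

Effective dates after the stated exceptions: D's effective date is Apr 21, 2021, when work began; E missed the 30-day window (53 days after the deed), so its recording date stands.
C is an ad valorem tax lien, so it outranks all other liens regardless of date.
The other liens, earliest effective date first: D (Apr 21, 2021), A (Sep 20, 2021), B (Dec 10, 2021), E (Jan 24, 2022), F (Mar 4, 2023).
Because C would otherwise rank above E, the subordination swaps them.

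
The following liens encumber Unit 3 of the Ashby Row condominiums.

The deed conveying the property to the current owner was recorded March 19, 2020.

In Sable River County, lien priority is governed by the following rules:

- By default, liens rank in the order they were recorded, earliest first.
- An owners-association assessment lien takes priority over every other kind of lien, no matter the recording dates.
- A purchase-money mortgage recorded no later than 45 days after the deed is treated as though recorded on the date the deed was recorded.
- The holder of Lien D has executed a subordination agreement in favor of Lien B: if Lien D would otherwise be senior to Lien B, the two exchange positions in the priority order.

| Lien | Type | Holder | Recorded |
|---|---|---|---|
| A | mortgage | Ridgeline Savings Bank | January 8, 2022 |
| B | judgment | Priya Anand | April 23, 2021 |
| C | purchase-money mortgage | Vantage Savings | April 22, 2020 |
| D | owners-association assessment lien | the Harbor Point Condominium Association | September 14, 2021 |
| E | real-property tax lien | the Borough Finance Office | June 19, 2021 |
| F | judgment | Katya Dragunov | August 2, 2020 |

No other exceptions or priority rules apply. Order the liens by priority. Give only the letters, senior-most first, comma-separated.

B, C, F, D, E, A

Effective dates after the stated exceptions: C relates back to the deed date March 19, 2020.
D is an owners-association assessment lien and takes priority over every other lien.
Among the remaining liens, by effective date: C (March 19, 2020), F (August 2, 2020), B (April 23, 2021), E (June 19, 2021), A (January 8, 2022).
Because D would otherwise rank above B, the subordination swaps them.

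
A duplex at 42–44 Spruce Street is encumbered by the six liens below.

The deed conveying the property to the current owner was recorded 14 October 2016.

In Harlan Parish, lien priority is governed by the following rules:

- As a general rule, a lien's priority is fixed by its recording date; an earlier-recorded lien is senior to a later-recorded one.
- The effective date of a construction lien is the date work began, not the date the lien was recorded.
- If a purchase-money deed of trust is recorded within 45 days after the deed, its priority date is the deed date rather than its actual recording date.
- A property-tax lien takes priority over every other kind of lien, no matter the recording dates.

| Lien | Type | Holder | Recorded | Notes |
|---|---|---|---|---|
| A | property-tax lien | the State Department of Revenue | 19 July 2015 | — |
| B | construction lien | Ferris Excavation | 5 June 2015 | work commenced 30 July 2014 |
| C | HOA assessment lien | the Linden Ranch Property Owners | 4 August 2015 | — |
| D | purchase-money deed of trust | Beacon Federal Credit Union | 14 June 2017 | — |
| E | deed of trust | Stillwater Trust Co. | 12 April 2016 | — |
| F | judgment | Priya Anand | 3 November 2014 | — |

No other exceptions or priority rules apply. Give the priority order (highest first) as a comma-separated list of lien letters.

A, B, F, C, E, D

Effective dates after the stated exceptions: B relates back to 30 July 2014 (work commenced); D missed the 45-day window (243 days after the deed), so its recording date stands.
As a property-tax lien, A is senior to every other lien.
Remaining liens by effective date: B (30 July 2014), F (3 November 2014), C (4 August 2015), E (12 April 2016), D (14 June 2017).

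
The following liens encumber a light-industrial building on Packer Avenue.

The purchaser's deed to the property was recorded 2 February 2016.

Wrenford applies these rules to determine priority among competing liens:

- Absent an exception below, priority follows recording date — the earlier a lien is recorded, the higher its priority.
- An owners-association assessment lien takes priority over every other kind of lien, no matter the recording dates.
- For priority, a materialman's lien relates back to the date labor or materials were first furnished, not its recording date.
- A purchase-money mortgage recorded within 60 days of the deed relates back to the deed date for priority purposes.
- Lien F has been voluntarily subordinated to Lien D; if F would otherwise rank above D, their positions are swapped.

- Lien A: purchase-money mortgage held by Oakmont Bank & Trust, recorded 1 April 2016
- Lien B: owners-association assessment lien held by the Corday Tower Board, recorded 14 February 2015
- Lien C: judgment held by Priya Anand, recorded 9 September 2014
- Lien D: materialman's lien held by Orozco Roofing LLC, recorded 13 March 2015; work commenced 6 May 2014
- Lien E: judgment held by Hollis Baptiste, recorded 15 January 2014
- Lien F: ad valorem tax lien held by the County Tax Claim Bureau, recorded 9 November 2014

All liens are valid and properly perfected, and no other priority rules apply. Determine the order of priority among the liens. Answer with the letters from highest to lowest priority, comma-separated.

B, E, D, C, F, A

Effective dates: A was recorded within the 60-day window, so its effective date is the deed date 2 February 2016; D's effective date is 6 May 2014, when work began.
B, as an owners-association assessment lien, has superpriority and ranks first.
The other liens, earliest effective date first: E (15 January 2014), D (6 May 2014), C (9 September 2014), F (9 November 2014), A (2 February 2016).
F is already junior to D, so the subordination agreement changes nothing.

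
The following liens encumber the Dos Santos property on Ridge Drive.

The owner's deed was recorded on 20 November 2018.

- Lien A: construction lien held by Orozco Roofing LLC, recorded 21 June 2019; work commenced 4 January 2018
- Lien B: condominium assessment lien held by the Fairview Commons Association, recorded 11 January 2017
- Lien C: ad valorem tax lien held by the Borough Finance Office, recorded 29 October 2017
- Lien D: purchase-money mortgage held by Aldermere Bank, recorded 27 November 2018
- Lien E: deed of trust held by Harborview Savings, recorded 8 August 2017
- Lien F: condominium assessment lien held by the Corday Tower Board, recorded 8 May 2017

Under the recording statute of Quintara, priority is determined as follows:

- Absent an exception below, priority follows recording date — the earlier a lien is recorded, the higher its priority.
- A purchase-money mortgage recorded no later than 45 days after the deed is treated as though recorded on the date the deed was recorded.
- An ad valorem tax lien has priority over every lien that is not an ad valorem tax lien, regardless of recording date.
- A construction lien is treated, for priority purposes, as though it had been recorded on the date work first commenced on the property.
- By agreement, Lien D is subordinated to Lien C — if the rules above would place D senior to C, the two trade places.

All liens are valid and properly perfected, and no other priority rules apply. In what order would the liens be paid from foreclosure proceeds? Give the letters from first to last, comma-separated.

C, B, F, E, A, D

Effective dates: A is treated as recorded 4 January 2018, the work-commencement date; D relates back to the deed date 20 November 2018.
C is an ad valorem tax lien, so it outranks all other liens regardless of date.
Among the remaining liens, by effective date: B (11 January 2017), F (8 May 2017), E (8 August 2017), A (4 January 2018), D (20 November 2018).
D already ranks below C; the subordination has no effect.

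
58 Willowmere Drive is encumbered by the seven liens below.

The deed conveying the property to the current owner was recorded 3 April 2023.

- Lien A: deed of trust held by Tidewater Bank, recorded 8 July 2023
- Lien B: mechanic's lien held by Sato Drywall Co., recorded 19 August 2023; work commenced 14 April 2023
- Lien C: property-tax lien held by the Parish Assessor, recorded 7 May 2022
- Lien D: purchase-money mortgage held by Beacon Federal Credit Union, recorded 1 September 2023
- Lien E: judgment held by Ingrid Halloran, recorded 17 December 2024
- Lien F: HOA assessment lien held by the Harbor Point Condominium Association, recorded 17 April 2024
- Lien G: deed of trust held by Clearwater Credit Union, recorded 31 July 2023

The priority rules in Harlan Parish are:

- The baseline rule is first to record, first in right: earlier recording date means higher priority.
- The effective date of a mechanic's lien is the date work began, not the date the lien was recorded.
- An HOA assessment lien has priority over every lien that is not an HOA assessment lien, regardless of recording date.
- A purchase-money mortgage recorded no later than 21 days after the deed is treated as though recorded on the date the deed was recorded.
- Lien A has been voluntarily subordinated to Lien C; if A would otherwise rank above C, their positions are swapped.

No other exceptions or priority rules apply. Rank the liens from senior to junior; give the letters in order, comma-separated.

F, C, B, A, G, D, E

First, effective dates: B relates back to 14 April 2023 (work commenced); D was recorded 151 days after the deed — beyond 21 days — so no relation-back applies.
F is an HOA assessment lien and takes priority over every other lien.
Ordering the rest by effective date: C (7 May 2022), B (14 April 2023), A (8 July 2023), G (31 July 2023), D (1 September 2023), E (17 December 2024).
Since A is not senior to C, the subordination leaves the order unchanged.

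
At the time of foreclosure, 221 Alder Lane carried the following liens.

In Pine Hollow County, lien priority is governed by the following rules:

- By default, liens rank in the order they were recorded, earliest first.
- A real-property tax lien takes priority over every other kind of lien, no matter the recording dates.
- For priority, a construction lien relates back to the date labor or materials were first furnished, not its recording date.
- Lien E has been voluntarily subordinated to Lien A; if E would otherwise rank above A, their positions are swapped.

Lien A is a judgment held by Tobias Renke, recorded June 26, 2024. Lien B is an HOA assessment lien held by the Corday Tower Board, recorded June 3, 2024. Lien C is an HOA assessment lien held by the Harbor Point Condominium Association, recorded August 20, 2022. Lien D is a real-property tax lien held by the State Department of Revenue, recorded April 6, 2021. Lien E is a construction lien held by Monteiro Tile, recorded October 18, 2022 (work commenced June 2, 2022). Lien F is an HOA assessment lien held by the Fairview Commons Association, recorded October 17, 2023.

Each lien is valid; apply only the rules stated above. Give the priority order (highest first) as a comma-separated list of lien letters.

D, A, C, F, B, E

Effective dates: E's effective date is June 2, 2022, when work began.
As a real-property tax lien, D is senior to every other lien.
Ordering the rest by effective date: E (June 2, 2022), C (August 20, 2022), F (October 17, 2023), B (June 3, 2024), A (June 26, 2024).
E would otherwise be senior to A, so under the subordination agreement E and A exchange positions.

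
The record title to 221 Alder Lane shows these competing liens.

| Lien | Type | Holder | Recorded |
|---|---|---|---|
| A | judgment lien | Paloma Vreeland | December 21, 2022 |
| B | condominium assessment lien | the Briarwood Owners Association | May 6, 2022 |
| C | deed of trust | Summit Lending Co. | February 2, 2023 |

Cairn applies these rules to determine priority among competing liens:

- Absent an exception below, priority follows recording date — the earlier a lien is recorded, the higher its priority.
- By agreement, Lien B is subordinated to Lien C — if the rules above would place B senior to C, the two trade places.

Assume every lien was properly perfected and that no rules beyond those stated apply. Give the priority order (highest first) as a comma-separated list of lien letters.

Sorted by effective date: B (May 6, 2022), A (December 21, 2022), C (February 2, 2023).
B is senior to C before the subordination, so the two trade places.

C, A, B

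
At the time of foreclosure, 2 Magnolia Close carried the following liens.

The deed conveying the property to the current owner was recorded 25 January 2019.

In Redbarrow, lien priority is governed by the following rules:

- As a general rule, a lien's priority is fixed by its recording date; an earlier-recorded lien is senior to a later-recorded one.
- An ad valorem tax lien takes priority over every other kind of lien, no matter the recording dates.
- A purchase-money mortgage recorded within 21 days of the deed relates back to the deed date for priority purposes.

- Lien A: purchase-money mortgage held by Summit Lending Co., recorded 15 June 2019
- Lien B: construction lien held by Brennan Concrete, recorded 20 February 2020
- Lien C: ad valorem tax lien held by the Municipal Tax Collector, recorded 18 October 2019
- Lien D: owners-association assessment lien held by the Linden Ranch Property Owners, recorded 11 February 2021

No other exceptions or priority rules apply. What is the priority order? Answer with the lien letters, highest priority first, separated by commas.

Effective dates: A was recorded 141 days after the deed, outside the 21-day window, so it keeps its recording date.
C is an ad valorem tax lien, so it outranks all other liens regardless of date.
Remaining liens by effective date: A (15 June 2019), B (20 February 2020), D (11 February 2021).

C, A, B, D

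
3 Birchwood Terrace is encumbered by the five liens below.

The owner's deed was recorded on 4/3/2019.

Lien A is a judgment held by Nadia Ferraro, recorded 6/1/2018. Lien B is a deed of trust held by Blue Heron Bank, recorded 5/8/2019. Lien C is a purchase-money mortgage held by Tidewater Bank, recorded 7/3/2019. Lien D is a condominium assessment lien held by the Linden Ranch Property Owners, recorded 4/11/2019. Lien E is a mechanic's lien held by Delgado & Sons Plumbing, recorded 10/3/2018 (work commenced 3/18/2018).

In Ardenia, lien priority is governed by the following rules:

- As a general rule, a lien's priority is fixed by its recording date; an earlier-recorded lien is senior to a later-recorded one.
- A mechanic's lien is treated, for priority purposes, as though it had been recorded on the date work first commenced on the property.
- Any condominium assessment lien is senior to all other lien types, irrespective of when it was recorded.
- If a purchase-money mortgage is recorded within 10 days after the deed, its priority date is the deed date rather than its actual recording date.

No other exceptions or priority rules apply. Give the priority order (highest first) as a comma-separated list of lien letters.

D, E, A, B, C

Effective dates after the stated exceptions: C was recorded 91 days after the deed, outside the 10-day window, so it keeps its recording date; E is treated as recorded 3/18/2018, the work-commencement date.
D is a condominium assessment lien, so it outranks all other liens regardless of date.
Ordering the rest by effective date: E (3/18/2018), A (6/1/2018), B (5/8/2019), C (7/3/2019).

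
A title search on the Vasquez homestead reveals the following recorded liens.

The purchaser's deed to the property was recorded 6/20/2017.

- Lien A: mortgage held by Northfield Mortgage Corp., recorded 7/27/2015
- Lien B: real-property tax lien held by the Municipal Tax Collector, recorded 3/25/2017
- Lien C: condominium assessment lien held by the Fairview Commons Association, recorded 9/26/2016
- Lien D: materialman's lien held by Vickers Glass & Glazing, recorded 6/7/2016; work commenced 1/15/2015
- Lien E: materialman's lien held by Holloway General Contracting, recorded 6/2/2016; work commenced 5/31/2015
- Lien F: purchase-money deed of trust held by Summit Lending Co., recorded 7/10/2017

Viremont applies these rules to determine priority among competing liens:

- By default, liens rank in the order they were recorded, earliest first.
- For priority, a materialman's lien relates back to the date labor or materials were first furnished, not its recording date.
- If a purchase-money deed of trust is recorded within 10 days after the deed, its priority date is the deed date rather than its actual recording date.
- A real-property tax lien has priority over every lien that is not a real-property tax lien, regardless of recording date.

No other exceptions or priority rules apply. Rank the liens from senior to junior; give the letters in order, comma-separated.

B, D, E, A, C, F

Effective dates: D is treated as recorded 1/15/2015, the work-commencement date; E relates back to 5/31/2015 (work commenced); F was recorded 20 days after the deed, outside the 10-day window, so it keeps its recording date.
B is a real-property tax lien, so it outranks all other liens regardless of date.
Ordering the rest by effective date: D (1/15/2015), E (5/31/2015), A (7/27/2015), C (9/26/2016), F (7/10/2017).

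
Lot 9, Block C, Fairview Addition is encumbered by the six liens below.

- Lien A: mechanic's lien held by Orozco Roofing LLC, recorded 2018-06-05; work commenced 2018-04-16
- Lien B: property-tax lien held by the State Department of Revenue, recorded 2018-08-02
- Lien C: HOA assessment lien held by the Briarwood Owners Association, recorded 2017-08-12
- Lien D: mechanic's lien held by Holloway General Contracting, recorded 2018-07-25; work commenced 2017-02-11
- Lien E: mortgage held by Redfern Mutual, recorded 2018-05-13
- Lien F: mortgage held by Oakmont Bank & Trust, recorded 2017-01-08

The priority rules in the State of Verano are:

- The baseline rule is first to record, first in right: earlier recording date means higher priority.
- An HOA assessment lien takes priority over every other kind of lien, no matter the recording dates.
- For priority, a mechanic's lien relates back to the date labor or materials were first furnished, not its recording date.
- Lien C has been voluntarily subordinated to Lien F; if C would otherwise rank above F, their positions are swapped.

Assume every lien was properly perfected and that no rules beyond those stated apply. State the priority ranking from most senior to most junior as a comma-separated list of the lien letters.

F, C, D, A, E, B

Adjusting effective dates: A's effective date is 2018-04-16, when work began; D's effective date is 2017-02-11, when work began.
C is an HOA assessment lien, so it outranks all other liens regardless of date.
Remaining liens by effective date: F (2017-01-08), D (2017-02-11), A (2018-04-16), E (2018-05-13), B (2018-08-02).
The subordination applies — C was senior to F — so C and F swap.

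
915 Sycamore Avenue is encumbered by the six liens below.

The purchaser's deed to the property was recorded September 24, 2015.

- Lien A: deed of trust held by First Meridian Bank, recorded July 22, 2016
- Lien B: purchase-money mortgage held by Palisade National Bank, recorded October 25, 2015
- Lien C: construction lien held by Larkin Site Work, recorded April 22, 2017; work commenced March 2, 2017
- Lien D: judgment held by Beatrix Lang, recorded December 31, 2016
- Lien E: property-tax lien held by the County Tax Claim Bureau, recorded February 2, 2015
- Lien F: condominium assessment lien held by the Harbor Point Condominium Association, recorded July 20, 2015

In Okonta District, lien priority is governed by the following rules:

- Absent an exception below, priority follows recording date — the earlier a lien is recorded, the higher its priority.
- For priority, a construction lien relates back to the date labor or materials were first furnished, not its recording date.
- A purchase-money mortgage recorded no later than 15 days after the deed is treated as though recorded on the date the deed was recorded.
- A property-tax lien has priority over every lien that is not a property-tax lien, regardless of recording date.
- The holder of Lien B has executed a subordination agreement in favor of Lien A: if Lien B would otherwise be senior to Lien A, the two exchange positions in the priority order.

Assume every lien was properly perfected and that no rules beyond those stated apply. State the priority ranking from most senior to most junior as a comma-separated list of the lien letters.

E, F, A, B, D, C

Effective dates after the stated exceptions: B missed the 15-day window (31 days after the deed), so its recording date stands; C's effective date is March 2, 2017, when work began.
As a property-tax lien, E is senior to every other lien.
The other liens, earliest effective date first: F (July 20, 2015), B (October 25, 2015), A (July 22, 2016), D (December 31, 2016), C (March 2, 2017).
The subordination applies — B was senior to A — so B and A swap.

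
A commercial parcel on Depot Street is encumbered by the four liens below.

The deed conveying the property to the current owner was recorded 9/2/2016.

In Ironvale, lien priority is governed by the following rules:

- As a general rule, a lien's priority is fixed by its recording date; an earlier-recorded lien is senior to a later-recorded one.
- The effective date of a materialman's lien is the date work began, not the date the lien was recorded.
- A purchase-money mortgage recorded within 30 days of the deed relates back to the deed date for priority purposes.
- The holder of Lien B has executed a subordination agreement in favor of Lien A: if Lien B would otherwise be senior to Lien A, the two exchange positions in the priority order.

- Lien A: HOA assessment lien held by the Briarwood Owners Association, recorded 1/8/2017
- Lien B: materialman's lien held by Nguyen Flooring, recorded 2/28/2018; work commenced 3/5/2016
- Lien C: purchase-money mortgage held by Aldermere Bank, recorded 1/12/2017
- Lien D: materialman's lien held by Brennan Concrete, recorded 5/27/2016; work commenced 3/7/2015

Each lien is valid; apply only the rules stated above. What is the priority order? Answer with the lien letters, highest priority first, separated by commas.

D, A, B, C

Effective dates after the stated exceptions: B relates back to 3/5/2016 (work commenced); C was recorded 132 days after the deed, outside the 30-day window, so it keeps its recording date; D's effective date is 3/7/2015, when work began.
By effective date, earliest first: D (3/7/2015), B (3/5/2016), A (1/8/2017), C (1/12/2017).
B is senior to A before the subordination, so the two trade places.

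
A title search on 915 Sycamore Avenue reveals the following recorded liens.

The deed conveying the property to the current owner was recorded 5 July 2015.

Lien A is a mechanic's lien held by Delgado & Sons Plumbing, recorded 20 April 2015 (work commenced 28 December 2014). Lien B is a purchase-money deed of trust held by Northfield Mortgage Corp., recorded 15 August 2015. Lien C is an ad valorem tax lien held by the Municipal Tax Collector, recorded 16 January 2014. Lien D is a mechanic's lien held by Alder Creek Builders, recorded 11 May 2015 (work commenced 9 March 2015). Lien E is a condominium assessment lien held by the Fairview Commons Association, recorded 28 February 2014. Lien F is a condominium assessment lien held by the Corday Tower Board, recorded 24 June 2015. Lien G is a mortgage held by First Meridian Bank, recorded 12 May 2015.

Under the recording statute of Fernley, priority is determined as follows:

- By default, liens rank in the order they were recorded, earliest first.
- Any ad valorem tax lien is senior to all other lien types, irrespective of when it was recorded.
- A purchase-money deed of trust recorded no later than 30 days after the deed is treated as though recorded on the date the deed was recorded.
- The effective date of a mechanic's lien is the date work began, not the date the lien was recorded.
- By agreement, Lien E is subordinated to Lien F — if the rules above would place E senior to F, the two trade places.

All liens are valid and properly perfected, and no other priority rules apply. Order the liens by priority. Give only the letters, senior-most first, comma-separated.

C, F, A, D, G, E, B

First, effective dates: A is treated as recorded 28 December 2014, the work-commencement date; B was recorded 41 days after the deed — beyond 30 days — so no relation-back applies; D is treated as recorded 9 March 2015, the work-commencement date.
As an ad valorem tax lien, C is senior to every other lien.
Remaining liens by effective date: E (28 February 2014), A (28 December 2014), D (9 March 2015), G (12 May 2015), F (24 June 2015), B (15 August 2015).
E would otherwise be senior to F, so under the subordination agreement E and F exchange positions.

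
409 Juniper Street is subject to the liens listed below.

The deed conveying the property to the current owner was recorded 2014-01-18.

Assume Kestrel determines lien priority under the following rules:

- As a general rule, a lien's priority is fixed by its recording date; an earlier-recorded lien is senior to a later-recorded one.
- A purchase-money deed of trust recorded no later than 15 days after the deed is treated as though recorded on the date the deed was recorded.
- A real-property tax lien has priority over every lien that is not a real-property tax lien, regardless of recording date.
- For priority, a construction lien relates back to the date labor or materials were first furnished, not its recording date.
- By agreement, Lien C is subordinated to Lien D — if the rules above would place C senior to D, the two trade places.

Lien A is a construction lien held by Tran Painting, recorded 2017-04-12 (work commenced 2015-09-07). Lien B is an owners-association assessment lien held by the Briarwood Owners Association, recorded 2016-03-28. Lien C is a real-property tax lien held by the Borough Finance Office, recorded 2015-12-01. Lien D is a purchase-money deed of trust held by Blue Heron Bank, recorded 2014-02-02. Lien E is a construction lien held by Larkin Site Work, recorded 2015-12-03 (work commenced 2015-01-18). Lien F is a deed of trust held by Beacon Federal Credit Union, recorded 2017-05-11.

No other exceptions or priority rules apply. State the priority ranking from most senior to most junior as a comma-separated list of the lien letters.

D, C, E, A, B, F

First, effective dates: A relates back to 2015-09-07 (work commenced); D's effective date is the deed date, 2014-01-18; E is treated as recorded 2015-01-18, the work-commencement date.
C is a real-property tax lien, so it outranks all other liens regardless of date.
The other liens, earliest effective date first: D (2014-01-18), E (2015-01-18), A (2015-09-07), B (2016-03-28), F (2017-05-11).
C would otherwise be senior to D, so under the subordination agreement C and D exchange positions.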